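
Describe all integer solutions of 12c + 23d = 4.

Step 1: Compute gcd(12, 23) = 1.
Since 1 divides 4, solutions exist.

Step 2: Find a particular solution using extended Euclidean algorithm.
We get c₀ = 8, d₀ = -4.
Check: 12*8 + 23*-4 = 4 = 4 ✓

Step 3: Write the general solution.
c = 8 + (23/1)t = 8 + 23t
d = -4 - (12/1)t = -4 - 12t
for any integer t.

c = 8 + 23t, d = -4 - 12t for integer t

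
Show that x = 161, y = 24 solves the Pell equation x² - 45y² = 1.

Compute x² = 161² = 25921
Compute 45y² = 45·24² = 45·576 = 25920
x² - 45y² = 25921 - 25920 = 1
Since this equals 1, (161, 24) is a solution.

Yes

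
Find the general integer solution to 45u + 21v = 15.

Step 1: Compute gcd(45, 21) = 3.
Since 3 divides 15, solutions exist.

Step 2: Find a particular solution using extended Euclidean algorithm.
We get u₀ = 5, v₀ = -10.
Check: 45*5 + 21*-10 = 15 = 15 ✓

Step 3: Write the general solution.
u = 5 + (21/3)t = 5 + 7t
v = -10 - (45/3)t = -10 - 15t
for any integer t.

u = 5 + 7t, v = -10 - 15t for integer t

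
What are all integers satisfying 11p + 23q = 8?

Step 1: Compute gcd(11, 23) = 1.
Since 1 divides 8, solutions exist.

Step 2: Find a particular solution using extended Euclidean algorithm.
We get p₀ = -16, q₀ = 8.
Check: 11*-16 + 23*8 = 8 = 8 ✓

Step 3: Write the general solution.
p = -16 + (23/1)t = -16 + 23t
q = 8 - (11/1)t = 8 - 11t
for any integer t.

p = -16 + 23t, q = 8 - 11t for integer t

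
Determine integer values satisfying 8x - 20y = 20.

Step 1: Check solvability.
gcd(8, 20) = 4
Since 4 divides 20, solutions exist.

Step 2: Apply extended Euclidean algorithm to find gcd.
We find integers such that 8*x0 + 20*y0 = 4

Step 3: Scale the particular solution.
Multiply by 20/4 = 5:
x = -10, y = -5

Step 4: Verify.
8*(-10) - 20*(-5) = 20 = 20 ✓

x = -10, y = -5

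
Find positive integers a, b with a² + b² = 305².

We need a² + b² = 305² = 93025.
Trying: 273² + 136² = 74529 + 18496 = 93025 ✓

(273, 136, 305)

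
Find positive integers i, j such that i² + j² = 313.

Search for i with 313 - i² a perfect square.
i = 12: 313 - 12² = 313 - 144 = 169 = 13² ✓
So i = 12, j = 13.

i = 12, j = 13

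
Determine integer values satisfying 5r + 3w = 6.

Step 1: Check solvability.
gcd(5, 3) = 1
Since 1 divides 6, solutions exist.

Step 2: Apply extended Euclidean algorithm to find gcd.
We find integers such that 5*x0 + 3*y0 = 1

Step 3: Scale the particular solution.
Multiply by 6/1 = 6:
r = -6, w = 12

Step 4: Verify.
5*(-6) + 3*(12) = 6 = 6 ✓

r = -6, w = 12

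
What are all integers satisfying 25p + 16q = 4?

Step 1: Compute gcd(25, 16) = 1.
Since 1 divides 4, solutions exist.

Step 2: Find a particular solution using extended Euclidean algorithm.
We get p₀ = -28, q₀ = 44.
Check: 25*-28 + 16*44 = 4 = 4 ✓

Step 3: Write the general solution.
p = -28 + (16/1)t = -28 + 16t
q = 44 - (25/1)t = 44 - 25t
for any integer t.

p = -28 + 16t, q = 44 - 25t for integer t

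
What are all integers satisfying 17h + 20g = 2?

Step 1: Compute gcd(17, 20) = 1.
Since 1 divides 2, solutions exist.

Step 2: Find a particular solution using extended Euclidean algorithm.
We get h₀ = -14, g₀ = 12.
Check: 17*-14 + 20*12 = 2 = 2 ✓

Step 3: Write the general solution.
h = -14 + (20/1)t = -14 + 20t
g = 12 - (17/1)t = 12 - 17t
for any integer t.

h = -14 + 20t, g = 12 - 17t for integer t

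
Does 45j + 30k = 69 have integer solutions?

Step 1: Compute gcd(45, 30).
gcd(45, 30) = 15

Step 2: Check divisibility.
Does 15 divide 69? 69 = 15 x 4 + 9, so no.

By the theorem on linear Diophantine equations, 45j + 30k = 69 has integer solutions if and only if gcd(45, 30) divides 69. Since 15 does not divide 69, no solutions exist.

No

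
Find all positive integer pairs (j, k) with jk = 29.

The positive divisors of 29 are: 1, 29.
Each divisor d gives the pair (d, 29/d):
(1, 29), (29, 1)

(1, 29), (29, 1)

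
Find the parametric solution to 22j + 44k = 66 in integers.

Step 1: Compute gcd(22, 44) = 22.
Since 22 divides 66, solutions exist.

Step 2: Find a particular solution using extended Euclidean algorithm.
We get j₀ = 3, k₀ = 0.
Check: 22*3 + 44*0 = 66 = 66 ✓

Step 3: Write the general solution.
j = 3 + (44/22)t = 3 + 2t
k = 0 - (22/22)t = 0 - 1t
for any integer t.

j = 3 + 2t, k = 0 - 1t for integer t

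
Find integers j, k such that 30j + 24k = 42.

Step 1: Check solvability.
gcd(30, 24) = 6
Since 6 divides 42, solutions exist.

Step 2: Apply extended Euclidean algorithm to find gcd.
We find integers such that 30*x0 + 24*y0 = 6

Step 3: Scale the particular solution.
Multiply by 42/6 = 7:
j = 7, k = -7

Step 4: Verify.
30*(7) + 24*(-7) = 42 = 42 ✓

j = 7, k = -7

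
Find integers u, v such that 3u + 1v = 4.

Step 1: Check solvability.
gcd(3, 1) = 1
Since 1 divides 4, solutions exist.

Step 2: Apply extended Euclidean algorithm to find gcd.
We find integers such that 3*x0 + 1*y0 = 1

Step 3: Scale the particular solution.
Multiply by 4/1 = 4:
u = 0, v = 4

Step 4: Verify.
3*(0) + 1*(4) = 4 = 4 ✓

u = 0, v = 4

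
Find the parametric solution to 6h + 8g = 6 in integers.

Step 1: Compute gcd(6, 8) = 2.
Since 2 divides 6, solutions exist.

Step 2: Find a particular solution using extended Euclidean algorithm.
We get h₀ = -3, g₀ = 3.
Check: 6*-3 + 8*3 = 6 = 6 ✓

Step 3: Write the general solution.
h = -3 + (8/2)t = -3 + 4t
g = 3 - (6/2)t = 3 - 3t
for any integer t.

h = -3 + 4t, g = 3 - 3t for integer t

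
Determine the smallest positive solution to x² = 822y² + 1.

We seek the smallest positive integers (x, y) with x² - 822y² = 1, i.e., x² = 822y² + 1.
Try successive y values:
y = 1: x² = 822·1² + 1 = 823, not a perfect square
y = 2: x² = 822·2² + 1 = 3289, not a perfect square
y = 3: x² = 822·3² + 1 = 7399, not a perfect square
... continuing the search (or via continued fractions) ...
y = 258: x² = 822·258² + 1 = 54715609, x = 7397 ✓

Verify: 7397² - 822·258² = 54715609 - 54715608 = 1 ✓

x = 7397, y = 258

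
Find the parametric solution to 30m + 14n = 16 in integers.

Step 1: Compute gcd(30, 14) = 2.
Since 2 divides 16, solutions exist.

Step 2: Find a particular solution using extended Euclidean algorithm.
We get m₀ = 8, n₀ = -16.
Check: 30*8 + 14*-16 = 16 = 16 ✓

Step 3: Write the general solution.
m = 8 + (14/2)t = 8 + 7t
n = -16 - (30/2)t = -16 - 15t
for any integer t.

m = 8 + 7t, n = -16 - 15t for integer t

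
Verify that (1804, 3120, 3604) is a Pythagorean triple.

Compute a² + b² = 1804² + 3120² = 3254416 + 9734400 = 12988816
Compute c² = 3604² = 12988816
Since 12988816 = 12988816, confirmed.

Yes, it is a Pythagorean triple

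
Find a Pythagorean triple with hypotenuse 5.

We need a² + b² = 5² = 25.
Trying: 3² + 4² = 9 + 16 = 25 ✓

(3, 4, 5)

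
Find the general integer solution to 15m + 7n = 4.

Step 1: Compute gcd(15, 7) = 1.
Since 1 divides 4, solutions exist.

Step 2: Find a particular solution using extended Euclidean algorithm.
We get m₀ = 4, n₀ = -8.
Check: 15*4 + 7*-8 = 4 = 4 ✓

Step 3: Write the general solution.
m = 4 + (7/1)t = 4 + 7t
n = -8 - (15/1)t = -8 - 15t
for any integer t.

m = 4 + 7t, n = -8 - 15t for integer t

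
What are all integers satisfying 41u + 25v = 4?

Step 1: Compute gcd(41, 25) = 1.
Since 1 divides 4, solutions exist.

Step 2: Find a particular solution using extended Euclidean algorithm.
We get u₀ = 44, v₀ = -72.
Check: 41*44 + 25*-72 = 4 = 4 ✓

Step 3: Write the general solution.
u = 44 + (25/1)t = 44 + 25t
v = -72 - (41/1)t = -72 - 41t
for any integer t.

u = 44 + 25t, v = -72 - 41t for integer t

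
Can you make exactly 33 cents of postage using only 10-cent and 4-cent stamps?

We need non-negative x, y with 10x + 4y = 33.
gcd(10, 4) = 2, and 2 does not divide 33.
No integer solutions exist, so certainly no non-negative ones.

No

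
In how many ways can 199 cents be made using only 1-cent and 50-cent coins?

We need non-negative integers (x, y) with 1x + 50y = 199.
For each x from 0 to 199, check if (199 - 1x) is a non-negative multiple of 50.
Solutions (x, y): (49,3), (99,2), (149,1), (199,0)
Count: 4

4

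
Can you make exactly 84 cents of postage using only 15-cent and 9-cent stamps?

We need non-negative x, y with 15x + 9y = 84.
gcd(15, 9) = 3 divides 84, so integer solutions exist.
Search for a non-negative one: x = 2 gives 9y = 84 - 30 = 54, so y = 6.
Check: 15·2 + 9·6 = 84 ✓

Yes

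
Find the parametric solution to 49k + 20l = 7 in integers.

Step 1: Compute gcd(49, 20) = 1.
Since 1 divides 7, solutions exist.

Step 2: Find a particular solution using extended Euclidean algorithm.
We get k₀ = 63, l₀ = -154.
Check: 49*63 + 20*-154 = 7 = 7 ✓

Step 3: Write the general solution.
k = 63 + (20/1)t = 63 + 20t
l = -154 - (49/1)t = -154 - 49t
for any integer t.

k = 63 + 20t, l = -154 - 49t for integer t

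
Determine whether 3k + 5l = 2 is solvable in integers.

Step 1: Compute gcd(3, 5).
gcd(3, 5) = 1

Step 2: Check divisibility.
Does 1 divide 2? 2 = 1 x 2, so yes.

By the theorem on linear Diophantine equations, 3k + 5l = 2 has integer solutions if and only if gcd(3, 5) divides 2. Since 1 | 2, solutions exist.

Yes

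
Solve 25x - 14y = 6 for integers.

Step 1: Check solvability.
gcd(25, 14) = 1
Since 1 divides 6, solutions exist.

Step 2: Apply extended Euclidean algorithm to find gcd.
We find integers such that 25*x0 + 14*y0 = 1

Step 3: Scale the particular solution.
Multiply by 6/1 = 6:
x = -30, y = -54

Step 4: Verify.
25*(-30) - 14*(-54) = 6 = 6 ✓

x = -30, y = -54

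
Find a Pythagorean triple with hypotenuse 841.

We need a² + b² = 841² = 707281.
Trying: 41² + 840² = 1681 + 705600 = 707281 ✓

(41, 840, 841)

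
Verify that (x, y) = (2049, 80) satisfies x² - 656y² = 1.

Compute x² = 2049² = 4198401
Compute 656y² = 656·80² = 656·6400 = 4198400
x² - 656y² = 4198401 - 4198400 = 1
Since this equals 1, (2049, 80) is a solution.

Yes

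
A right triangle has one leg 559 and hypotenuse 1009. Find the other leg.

b² = c² - a² = 1018081 - 312481 = 705600
b = 840

840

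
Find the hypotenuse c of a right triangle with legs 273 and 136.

c² = a² + b² = 273² + 136² = 74529 + 18496 = 93025
c = 305

305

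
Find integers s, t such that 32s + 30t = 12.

Step 1: Check solvability.
gcd(32, 30) = 2
Since 2 divides 12, solutions exist.

Step 2: Apply extended Euclidean algorithm to find gcd.
We find integers such that 32*x0 + 30*y0 = 2

Step 3: Scale the particular solution.
Multiply by 12/2 = 6:
s = 6, t = -6

Step 4: Verify.
32*(6) + 30*(-6) = 12 = 12 ✓

s = 6, t = -6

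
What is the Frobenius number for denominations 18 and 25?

For two coprime denominations a and b, the Frobenius number (largest value not representable as a non-negative combination) is ab - a - b.
Here gcd(18, 25) = 1, so they are coprime.
F(18, 25) = 18·25 - 18 - 25 = 450 - 43 = 407

407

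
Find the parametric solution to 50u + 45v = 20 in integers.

Step 1: Compute gcd(50, 45) = 5.
Since 5 divides 20, solutions exist.

Step 2: Find a particular solution using extended Euclidean algorithm.
We get u₀ = 4, v₀ = -4.
Check: 50*4 + 45*-4 = 20 = 20 ✓

Step 3: Write the general solution.
u = 4 + (45/5)t = 4 + 9t
v = -4 - (50/5)t = -4 - 10t
for any integer t.

u = 4 + 9t, v = -4 - 10t for integer t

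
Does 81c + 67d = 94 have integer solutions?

Step 1: Compute gcd(81, 67).
gcd(81, 67) = 1

Step 2: Check divisibility.
Does 1 divide 94? 94 = 1 x 94, so yes.

By the theorem on linear Diophantine equations, 81c + 67d = 94 has integer solutions if and only if gcd(81, 67) divides 94. Since 1 | 94, solutions exist.

Yes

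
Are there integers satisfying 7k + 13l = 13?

Step 1: Compute gcd(7, 13).
gcd(7, 13) = 1

Step 2: Check divisibility.
Does 1 divide 13? 13 = 1 x 13, so yes.

By the theorem on linear Diophantine equations, 7k + 13l = 13 has integer solutions if and only if gcd(7, 13) divides 13. Since 1 | 13, solutions exist.

Yes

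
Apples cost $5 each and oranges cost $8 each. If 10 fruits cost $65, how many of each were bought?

Let a = apples, o = oranges.
a + o = 10
5a + 8o = 65
Substitute o = 10 - a:
5a + 8(10 - a) = 65
(5 - 8)a = 65 - 80
-3a = -15
a = 5, o = 10 - 5 = 5

Apples: 5, Oranges: 5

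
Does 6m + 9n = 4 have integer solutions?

Step 1: Compute gcd(6, 9).
gcd(6, 9) = 3

Step 2: Check divisibility.
Does 3 divide 4? 4 = 3 x 1 + 1, so no.

By the theorem on linear Diophantine equations, 6m + 9n = 4 has integer solutions if and only if gcd(6, 9) divides 4. Since 3 does not divide 4, no solutions exist.

No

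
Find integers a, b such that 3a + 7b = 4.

Step 1: Check solvability.
gcd(3, 7) = 1
Since 1 divides 4, solutions exist.

Step 2: Apply extended Euclidean algorithm to find gcd.
We find integers such that 3*x0 + 7*y0 = 1

Step 3: Scale the particular solution.
Multiply by 4/1 = 4:
a = -8, b = 4

Step 4: Verify.
3*(-8) + 7*(4) = 4 = 4 ✓

a = -8, b = 4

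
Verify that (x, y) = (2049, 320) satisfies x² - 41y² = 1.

Compute x² = 2049² = 4198401
Compute 41y² = 41·320² = 41·102400 = 4198400
x² - 41y² = 4198401 - 4198400 = 1
Since this equals 1, (2049, 320) is a solution.

Yes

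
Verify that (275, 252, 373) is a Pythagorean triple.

Compute a² + b²:
275² + 252² = 75625 + 63504 = 139129
Compute c²:
373² = 139129
Since 139129 = 139129, it is a Pythagorean triple.

Yes, it is a Pythagorean triple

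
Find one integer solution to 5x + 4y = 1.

Step 1: Check solvability.
gcd(5, 4) = 1
Since 1 divides 1, solutions exist.

Step 2: Apply extended Euclidean algorithm to find gcd.
We find integers such that 5*x0 + 4*y0 = 1

Step 3: Scale the particular solution.
Multiply by 1/1 = 1:
x = 1, y = -1

Step 4: Verify.
5*(1) + 4*(-1) = 1 = 1 ✓

x = 1, y = -1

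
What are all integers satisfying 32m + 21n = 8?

Step 1: Compute gcd(32, 21) = 1.
Since 1 divides 8, solutions exist.

Step 2: Find a particular solution using extended Euclidean algorithm.
We get m₀ = 16, n₀ = -24.
Check: 32*16 + 21*-24 = 8 = 8 ✓

Step 3: Write the general solution.
m = 16 + (21/1)t = 16 + 21t
n = -24 - (32/1)t = -24 - 32t
for any integer t.

m = 16 + 21t, n = -24 - 32t for integer t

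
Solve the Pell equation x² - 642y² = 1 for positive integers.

We seek the smallest positive integers (x, y) with x² - 642y² = 1, i.e., x² = 642y² + 1.
Try successive y values:
y = 1: x² = 642·1² + 1 = 643, not a perfect square
y = 2: x² = 642·2² + 1 = 2569, not a perfect square
y = 3: x² = 642·3² + 1 = 5779, not a perfect square
... continuing the search (or via continued fractions) ...
y = 228: x² = 642·228² + 1 = 33373729, x = 5777 ✓

Verify: 5777² - 642·228² = 33373729 - 33373728 = 1 ✓

x = 5777, y = 228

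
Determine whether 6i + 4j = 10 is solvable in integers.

Step 1: Compute gcd(6, 4).
gcd(6, 4) = 2

Step 2: Check divisibility.
Does 2 divide 10? 10 = 2 x 5, so yes.

By the theorem on linear Diophantine equations, 6i + 4j = 10 has integer solutions if and only if gcd(6, 4) divides 10. Since 2 | 10, solutions exist.

Yes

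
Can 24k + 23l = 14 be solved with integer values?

Step 1: Compute gcd(24, 23).
gcd(24, 23) = 1

Step 2: Check divisibility.
Does 1 divide 14? 14 = 1 x 14, so yes.

By the theorem on linear Diophantine equations, 24k + 23l = 14 has integer solutions if and only if gcd(24, 23) divides 14. Since 1 | 14, solutions exist.

Yes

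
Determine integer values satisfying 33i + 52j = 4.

Step 1: Check solvability.
gcd(33, 52) = 1
Since 1 divides 4, solutions exist.

Step 2: Apply extended Euclidean algorithm to find gcd.
We find integers such that 33*x0 + 52*y0 = 1

Step 3: Scale the particular solution.
Multiply by 4/1 = 4:
i = -44, j = 28

Step 4: Verify.
33*(-44) + 52*(28) = 4 = 4 ✓

i = -44, j = 28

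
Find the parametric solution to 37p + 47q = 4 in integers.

Step 1: Compute gcd(37, 47) = 1.
Since 1 divides 4, solutions exist.

Step 2: Find a particular solution using extended Euclidean algorithm.
We get p₀ = 56, q₀ = -44.
Check: 37*56 + 47*-44 = 4 = 4 ✓

Step 3: Write the general solution.
p = 56 + (47/1)t = 56 + 47t
q = -44 - (37/1)t = -44 - 37t
for any integer t.

p = 56 + 47t, q = -44 - 37t for integer t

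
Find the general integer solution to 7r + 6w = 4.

Step 1: Compute gcd(7, 6) = 1.
Since 1 divides 4, solutions exist.

Step 2: Find a particular solution using extended Euclidean algorithm.
We get r₀ = 4, w₀ = -4.
Check: 7*4 + 6*-4 = 4 = 4 ✓

Step 3: Write the general solution.
r = 4 + (6/1)t = 4 + 6t
w = -4 - (7/1)t = -4 - 7t
for any integer t.

r = 4 + 6t, w = -4 - 7t for integer t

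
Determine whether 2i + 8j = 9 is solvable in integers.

Step 1: Compute gcd(2, 8).
gcd(2, 8) = 2

Step 2: Check divisibility.
Does 2 divide 9? 9 = 2 x 4 + 1, so no.

By the theorem on linear Diophantine equations, 2i + 8j = 9 has integer solutions if and only if gcd(2, 8) divides 9. Since 2 does not divide 9, no solutions exist.

No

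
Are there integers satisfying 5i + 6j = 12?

Step 1: Compute gcd(5, 6).
gcd(5, 6) = 1

Step 2: Check divisibility.
Does 1 divide 12? 12 = 1 x 12, so yes.

By the theorem on linear Diophantine equations, 5i + 6j = 12 has integer solutions if and only if gcd(5, 6) divides 12. Since 1 | 12, solutions exist.

Yes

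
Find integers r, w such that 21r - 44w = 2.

Step 1: Check solvability.
gcd(21, 44) = 1
Since 1 divides 2, solutions exist.

Step 2: Apply extended Euclidean algorithm to find gcd.
We find integers such that 21*x0 + 44*y0 = 1

Step 3: Scale the particular solution.
Multiply by 2/1 = 2:
r = 42, w = 20

Step 4: Verify.
21*(42) - 44*(20) = 2 = 2 ✓

r = 42, w = 20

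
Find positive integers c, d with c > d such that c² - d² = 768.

Factor: c² - d² = (c+d)(c-d) = 768.
We need two factors of 768 with the same parity.
Use c+d = 384 and c-d = 2 (product 384·2 = 768).
Adding: 2c = 386, so c = 193.
Subtracting: 2d = 382, so d = 191.
Check: 193² - 191² = 37249 - 36481 = 768 ✓

c = 193, d = 191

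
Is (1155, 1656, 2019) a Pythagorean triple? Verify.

Compute a² + b² = 1155² + 1656² = 1334025 + 2742336 = 4076361
Compute c² = 2019² = 4076361
Since 4076361 = 4076361, confirmed.

Yes, it is a Pythagorean triple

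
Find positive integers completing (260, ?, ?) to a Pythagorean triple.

We need the other leg and hypotenuse such that 260² + x² = c².
Take x = 69, c = 269: 260² + 69² = 67600 + 4761 = 72361 = 269² ✓
Triple: (69, 260, 269)

(69, 260, 269)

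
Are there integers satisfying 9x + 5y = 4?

Step 1: Compute gcd(9, 5).
gcd(9, 5) = 1

Step 2: Check divisibility.
Does 1 divide 4? 4 = 1 x 4, so yes.

By the theorem on linear Diophantine equations, 9x + 5y = 4 has integer solutions if and only if gcd(9, 5) divides 4. Since 1 | 4, solutions exist.

Yes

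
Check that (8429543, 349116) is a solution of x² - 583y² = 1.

Compute x² = 8429543² = 71057195188849
Compute 583y² = 583·349116² = 583·121881981456 = 71057195188848
x² - 583y² = 71057195188849 - 71057195188848 = 1
Since this equals 1, (8429543, 349116) is a solution.

Yes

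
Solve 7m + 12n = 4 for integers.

Step 1: Check solvability.
gcd(7, 12) = 1
Since 1 divides 4, solutions exist.

Step 2: Apply extended Euclidean algorithm to find gcd.
We find integers such that 7*x0 + 12*y0 = 1

Step 3: Scale the particular solution.
Multiply by 4/1 = 4:
m = -20, n = 12

Step 4: Verify.
7*(-20) + 12*(12) = 4 = 4 ✓

m = -20, n = 12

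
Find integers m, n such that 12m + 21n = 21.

Step 1: Check solvability.
gcd(12, 21) = 3
Since 3 divides 21, solutions exist.

Step 2: Apply extended Euclidean algorithm to find gcd.
We find integers such that 12*x0 + 21*y0 = 3

Step 3: Scale the particular solution.
Multiply by 21/3 = 7:
m = 14, n = -7

Step 4: Verify.
12*(14) + 21*(-7) = 21 = 21 ✓

m = 14, n = -7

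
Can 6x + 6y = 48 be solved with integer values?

Step 1: Compute gcd(6, 6).
gcd(6, 6) = 6

Step 2: Check divisibility.
Does 6 divide 48? 48 = 6 x 8, so yes.

By the theorem on linear Diophantine equations, 6x + 6y = 48 has integer solutions if and only if gcd(6, 6) divides 48. Since 6 | 48, solutions exist.

Yes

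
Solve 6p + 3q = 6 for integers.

Step 1: Check solvability.
gcd(6, 3) = 3
Since 3 divides 6, solutions exist.

Step 2: Apply extended Euclidean algorithm to find gcd.
We find integers such that 6*x0 + 3*y0 = 3

Step 3: Scale the particular solution.
Multiply by 6/3 = 2:
p = 0, q = 2

Step 4: Verify.
6*(0) + 3*(2) = 6 = 6 ✓

p = 0, q = 2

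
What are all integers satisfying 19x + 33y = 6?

Step 1: Compute gcd(19, 33) = 1.
Since 1 divides 6, solutions exist.

Step 2: Find a particular solution using extended Euclidean algorithm.
We get x₀ = 42, y₀ = -24.
Check: 19*42 + 33*-24 = 6 = 6 ✓

Step 3: Write the general solution.
x = 42 + (33/1)t = 42 + 33t
y = -24 - (19/1)t = -24 - 19t
for any integer t.

x = 42 + 33t, y = -24 - 19t for integer t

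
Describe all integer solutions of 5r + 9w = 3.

Step 1: Compute gcd(5, 9) = 1.
Since 1 divides 3, solutions exist.

Step 2: Find a particular solution using extended Euclidean algorithm.
We get r₀ = 6, w₀ = -3.
Check: 5*6 + 9*-3 = 3 = 3 ✓

Step 3: Write the general solution.
r = 6 + (9/1)t = 6 + 9t
w = -3 - (5/1)t = -3 - 5t
for any integer t.

r = 6 + 9t, w = -3 - 5t for integer t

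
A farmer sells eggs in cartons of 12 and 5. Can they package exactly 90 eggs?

We need non-negative a, b with 12a + 5b = 90.
gcd(12, 5) = 1 divides 90.
Try a = 0: 5b = 90 - 0 = 90, so b = 18.
One way: 0 cartons of 12 and 18 cartons of 5.

Yes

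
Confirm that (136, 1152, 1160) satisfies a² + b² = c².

Compute a² + b² = 136² + 1152² = 18496 + 1327104 = 1345600
Compute c² = 1160² = 1345600
Since 1345600 = 1345600, confirmed.

Yes, it is a Pythagorean triple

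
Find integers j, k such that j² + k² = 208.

We need to find integers j, k > 0 such that j² + k² = 208.
Trying j = 8: k² = 208 - 8² = 208 - 64 = 144
k = 12
Check: 8² + 12² = 64 + 144 = 208 ✓

208 = 8² + 12²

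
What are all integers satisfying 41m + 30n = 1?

Step 1: Compute gcd(41, 30) = 1.
Since 1 divides 1, solutions exist.

Step 2: Find a particular solution using extended Euclidean algorithm.
We get m₀ = 11, n₀ = -15.
Check: 41*11 + 30*-15 = 1 = 1 ✓

Step 3: Write the general solution.
m = 11 + (30/1)t = 11 + 30t
n = -15 - (41/1)t = -15 - 41t
for any integer t.

m = 11 + 30t, n = -15 - 41t for integer t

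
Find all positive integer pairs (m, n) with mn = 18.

The positive divisors of 18 are: 1, 2, 3, 6, 9, 18.
Each divisor d gives the pair (d, 18/d):
(1, 18), (2, 9), (3, 6), (6, 3), (9, 2), (18, 1)

(1, 18), (2, 9), (3, 6), (6, 3), (9, 2), (18, 1)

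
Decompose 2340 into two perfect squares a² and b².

We need to find integers a, b > 0 such that a² + b² = 2340.
Trying a = 6: b² = 2340 - 6² = 2340 - 36 = 2304
b = 48
Check: 6² + 48² = 36 + 2304 = 2340 ✓

2340 = 6² + 48²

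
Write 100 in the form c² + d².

We need to find integers c, d > 0 such that c² + d² = 100.
Trying c = 6: d² = 100 - 6² = 100 - 36 = 64
d = 8
Check: 6² + 8² = 36 + 64 = 100 ✓

100 = 6² + 8²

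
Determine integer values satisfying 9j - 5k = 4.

Step 1: Check solvability.
gcd(9, 5) = 1
Since 1 divides 4, solutions exist.

Step 2: Apply extended Euclidean algorithm to find gcd.
We find integers such that 9*x0 + 5*y0 = 1

Step 3: Scale the particular solution.
Multiply by 4/1 = 4:
j = -4, k = -8

Step 4: Verify.
9*(-4) - 5*(-8) = 4 = 4 ✓

j = -4, k = -8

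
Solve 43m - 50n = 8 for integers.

Step 1: Check solvability.
gcd(43, 50) = 1
Since 1 divides 8, solutions exist.

Step 2: Apply extended Euclidean algorithm to find gcd.
We find integers such that 43*x0 + 50*y0 = 1

Step 3: Scale the particular solution.
Multiply by 8/1 = 8:
m = 56, n = 48

Step 4: Verify.
43*(56) - 50*(48) = 8 = 8 ✓

m = 56, n = 48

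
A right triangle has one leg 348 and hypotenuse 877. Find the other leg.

a² = c² - b² = 769129 - 121104 = 648025
a = 805

805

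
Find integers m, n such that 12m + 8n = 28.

Step 1: Check solvability.
gcd(12, 8) = 4
Since 4 divides 28, solutions exist.

Step 2: Apply extended Euclidean algorithm to find gcd.
We find integers such that 12*x0 + 8*y0 = 4

Step 3: Scale the particular solution.
Multiply by 28/4 = 7:
m = 7, n = -7

Step 4: Verify.
12*(7) + 8*(-7) = 28 = 28 ✓

m = 7, n = -7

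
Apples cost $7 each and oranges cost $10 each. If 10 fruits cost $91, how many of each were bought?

Let a = apples, o = oranges.
a + o = 10
7a + 10o = 91
Substitute o = 10 - a:
7a + 10(10 - a) = 91
(7 - 10)a = 91 - 100
-3a = -9
a = 3, o = 10 - 3 = 7

Apples: 3, Oranges: 7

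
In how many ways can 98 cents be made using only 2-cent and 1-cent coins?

We need non-negative integers (x, y) with 2x + 1y = 98.
For each x from 0 to 49, check if (98 - 2x) is a non-negative multiple of 1.
Solutions (x, y): (0,98), (1,96), (2,94), (3,92), ...
Count: 50

50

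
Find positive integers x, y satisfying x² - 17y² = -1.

We need x² = 17y² - 1. Try successive y:
y = 1: x² = 17·1² - 1 = 16 = 4² ✓
Check: 4² - 17·1² = 16 - 17 = -1 ✓

x = 4, y = 1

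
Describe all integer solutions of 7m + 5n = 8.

Step 1: Compute gcd(7, 5) = 1.
Since 1 divides 8, solutions exist.

Step 2: Find a particular solution using extended Euclidean algorithm.
We get m₀ = -16, n₀ = 24.
Check: 7*-16 + 5*24 = 8 = 8 ✓

Step 3: Write the general solution.
m = -16 + (5/1)t = -16 + 5t
n = 24 - (7/1)t = 24 - 7t
for any integer t.

m = -16 + 5t, n = 24 - 7t for integer t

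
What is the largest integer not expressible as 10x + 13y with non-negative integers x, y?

For two coprime denominations a and b, the Frobenius number (largest value not representable as a non-negative combination) is ab - a - b.
Here gcd(10, 13) = 1, so they are coprime.
F(10, 13) = 10·13 - 10 - 13 = 130 - 23 = 107

107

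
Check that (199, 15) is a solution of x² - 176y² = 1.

Compute x² = 199² = 39601
Compute 176y² = 176·15² = 176·225 = 39600
x² - 176y² = 39601 - 39600 = 1
Since this equals 1, (199, 15) is a solution.

Yes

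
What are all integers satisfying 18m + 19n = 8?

Step 1: Compute gcd(18, 19) = 1.
Since 1 divides 8, solutions exist.

Step 2: Find a particular solution using extended Euclidean algorithm.
We get m₀ = -8, n₀ = 8.
Check: 18*-8 + 19*8 = 8 = 8 ✓

Step 3: Write the general solution.
m = -8 + (19/1)t = -8 + 19t
n = 8 - (18/1)t = 8 - 18t
for any integer t.

m = -8 + 19t, n = 8 - 18t for integer t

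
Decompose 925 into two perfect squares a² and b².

We need to find integers a, b > 0 such that a² + b² = 925.
Trying a = 5: b² = 925 - 5² = 925 - 25 = 900
b = 30
Check: 5² + 30² = 25 + 900 = 925 ✓

925 = 5² + 30²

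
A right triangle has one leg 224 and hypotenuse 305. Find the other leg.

a² = c² - b² = 93025 - 50176 = 42849
a = 207

207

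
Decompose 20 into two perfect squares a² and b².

We need to find integers a, b > 0 such that a² + b² = 20.
Trying a = 2: b² = 20 - 2² = 20 - 4 = 16
b = 4
Check: 2² + 4² = 4 + 16 = 20 ✓

20 = 2² + 4²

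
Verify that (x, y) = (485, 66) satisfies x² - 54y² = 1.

Compute x² = 485² = 235225
Compute 54y² = 54·66² = 54·4356 = 235224
x² - 54y² = 235225 - 235224 = 1
Since this equals 1, (485, 66) is a solution.

Yes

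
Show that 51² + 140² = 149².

Compute a² + b²:
51² + 140² = 2601 + 19600 = 22201
Compute c²:
149² = 22201
Since 22201 = 22201, it is a Pythagorean triple.

Yes, it is a Pythagorean triple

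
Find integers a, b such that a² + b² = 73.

We need to find integers a, b > 0 such that a² + b² = 73.
Trying a = 3: b² = 73 - 3² = 73 - 9 = 64
b = 8
Check: 3² + 8² = 9 + 64 = 73 ✓

73 = 3² + 8²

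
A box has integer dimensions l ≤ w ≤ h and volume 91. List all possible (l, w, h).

Iterate l from 1 to ⌊91^(1/3)⌋. For each l dividing 91, iterate w ≥ l with w dividing 91/l, and set h = 91/(l·w).
Triples found (2): (1×1×91), (1×7×13)

(1×1×91), (1×7×13)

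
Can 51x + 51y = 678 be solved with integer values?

Step 1: Compute gcd(51, 51).
gcd(51, 51) = 51

Step 2: Check divisibility.
Does 51 divide 678? 678 = 51 x 13 + 15, so no.

By the theorem on linear Diophantine equations, 51x + 51y = 678 has integer solutions if and only if gcd(51, 51) divides 678. Since 51 does not divide 678, no solutions exist.

No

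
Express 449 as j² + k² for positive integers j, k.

We need to find integers j, k > 0 such that j² + k² = 449.
Trying j = 7: k² = 449 - 7² = 449 - 49 = 400
k = 20
Check: 7² + 20² = 49 + 400 = 449 ✓

449 = 7² + 20²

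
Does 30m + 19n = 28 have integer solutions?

Step 1: Compute gcd(30, 19).
gcd(30, 19) = 1

Step 2: Check divisibility.
Does 1 divide 28? 28 = 1 x 28, so yes.

By the theorem on linear Diophantine equations, 30m + 19n = 28 has integer solutions if and only if gcd(30, 19) divides 28. Since 1 | 28, solutions exist.

Yes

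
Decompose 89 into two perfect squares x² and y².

We need to find integers x, y > 0 such that x² + y² = 89.
Trying x = 5: y² = 89 - 5² = 89 - 25 = 64
y = 8
Check: 5² + 8² = 25 + 64 = 89 ✓

89 = 5² + 8²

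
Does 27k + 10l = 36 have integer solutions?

Step 1: Compute gcd(27, 10).
gcd(27, 10) = 1

Step 2: Check divisibility.
Does 1 divide 36? 36 = 1 x 36, so yes.

By the theorem on linear Diophantine equations, 27k + 10l = 36 has integer solutions if and only if gcd(27, 10) divides 36. Since 1 | 36, solutions exist.

Yes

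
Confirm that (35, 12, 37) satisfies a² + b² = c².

Compute a² + b² = 35² + 12² = 1225 + 144 = 1369
Compute c² = 37² = 1369
Since 1369 = 1369, confirmed.

Yes, it is a Pythagorean triple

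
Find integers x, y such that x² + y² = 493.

We need to find integers x, y > 0 such that x² + y² = 493.
Trying x = 3: y² = 493 - 3² = 493 - 9 = 484
y = 22
Check: 3² + 22² = 9 + 484 = 493 ✓

493 = 3² + 22²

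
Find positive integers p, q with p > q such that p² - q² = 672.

Factor: p² - q² = (p+q)(p-q) = 672.
We need two factors of 672 with the same parity.
Use p+q = 336 and p-q = 2 (product 336·2 = 672).
Adding: 2p = 338, so p = 169.
Subtracting: 2q = 334, so q = 167.
Check: 169² - 167² = 28561 - 27889 = 672 ✓

p = 169, q = 167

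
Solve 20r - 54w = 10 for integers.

Step 1: Check solvability.
gcd(20, 54) = 2
Since 2 divides 10, solutions exist.

Step 2: Apply extended Euclidean algorithm to find gcd.
We find integers such that 20*x0 + 54*y0 = 2

Step 3: Scale the particular solution.
Multiply by 10/2 = 5:
r = -40, w = -15

Step 4: Verify.
20*(-40) - 54*(-15) = 10 = 10 ✓

r = -40, w = -15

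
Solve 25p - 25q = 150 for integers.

Step 1: Check solvability.
gcd(25, 25) = 25
Since 25 divides 150, solutions exist.

Step 2: Apply extended Euclidean algorithm to find gcd.
We find integers such that 25*x0 + 25*y0 = 25

Step 3: Scale the particular solution.
Multiply by 150/25 = 6:
p = 0, q = -6

Step 4: Verify.
25*(0) - 25*(-6) = 150 = 150 ✓

p = 0, q = -6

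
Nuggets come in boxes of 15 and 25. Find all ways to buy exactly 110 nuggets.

We need non-negative integers (x, y) with 15x + 25y = 110.
For each x in 0..7, check if 110 - 15x is a non-negative multiple of 25.
x = 4: 25y = 50, y = 2 ✓

(4 boxes of 15, 2 boxes of 25)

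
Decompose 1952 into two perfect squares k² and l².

We need to find integers k, l > 0 such that k² + l² = 1952.
Trying k = 4: l² = 1952 - 4² = 1952 - 16 = 1936
l = 44
Check: 4² + 44² = 16 + 1936 = 1952 ✓

1952 = 4² + 44²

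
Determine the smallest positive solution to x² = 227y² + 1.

We seek the smallest positive integers (x, y) with x² - 227y² = 1, i.e., x² = 227y² + 1.
Try successive y values:
y = 1: x² = 227·1² + 1 = 228, not a perfect square
y = 2: x² = 227·2² + 1 = 909, not a perfect square
y = 3: x² = 227·3² + 1 = 2044, not a perfect square
... continuing the search (or via continued fractions) ...
y = 15: x² = 227·15² + 1 = 51076, x = 226 ✓

Verify: 226² - 227·15² = 51076 - 51075 = 1 ✓

x = 226, y = 15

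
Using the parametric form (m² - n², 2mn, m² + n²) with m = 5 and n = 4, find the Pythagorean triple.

a = m² - n² = 25 - 16 = 9
b = 2mn = 2·5·4 = 40
c = m² + n² = 25 + 16 = 41
Verify: 9² + 40² = 81 + 1600 = 1681 = 41² ✓

(9, 40, 41)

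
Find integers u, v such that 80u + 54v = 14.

Step 1: Check solvability.
gcd(80, 54) = 2
Since 2 divides 14, solutions exist.

Step 2: Apply extended Euclidean algorithm to find gcd.
We find integers such that 80*x0 + 54*y0 = 2

Step 3: Scale the particular solution.
Multiply by 14/2 = 7:
u = -14, v = 21

Step 4: Verify.
80*(-14) + 54*(21) = 14 = 14 ✓

u = -14, v = 21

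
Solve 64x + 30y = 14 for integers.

Step 1: Check solvability.
gcd(64, 30) = 2
Since 2 divides 14, solutions exist.

Step 2: Apply extended Euclidean algorithm to find gcd.
We find integers such that 64*x0 + 30*y0 = 2

Step 3: Scale the particular solution.
Multiply by 14/2 = 7:
x = -49, y = 105

Step 4: Verify.
64*(-49) + 30*(105) = 14 = 14 ✓

x = -49, y = 105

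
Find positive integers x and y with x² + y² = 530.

We need to find integers x, y > 0 such that x² + y² = 530.
Trying x = 1: y² = 530 - 1² = 530 - 1 = 529
y = 23
Check: 1² + 23² = 1 + 529 = 530 ✓

530 = 1² + 23²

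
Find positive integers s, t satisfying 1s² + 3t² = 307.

Try small values of s and check whether (307 - 1s²)/3 is a perfect square.
s = 8: 1·8² = 64, so 3t² = 307 - 64 = 243, giving t² = 81, t = 9.
Check: 1·8² + 3·9² = 64 + 243 = 307 ✓

s = 8, t = 9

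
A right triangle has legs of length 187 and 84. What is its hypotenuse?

c² = a² + b² = 187² + 84² = 34969 + 7056 = 42025
c = 205

205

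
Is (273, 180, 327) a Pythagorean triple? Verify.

Compute a² + b² = 273² + 180² = 74529 + 32400 = 106929
Compute c² = 327² = 106929
Since 106929 = 106929, confirmed.

Yes, it is a Pythagorean triple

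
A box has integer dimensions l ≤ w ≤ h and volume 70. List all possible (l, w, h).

Iterate l from 1 to ⌊70^(1/3)⌋. For each l dividing 70, iterate w ≥ l with w dividing 70/l, and set h = 70/(l·w).
Triples found (5): (1×1×70), (1×2×35), (1×5×14), (1×7×10), (2×5×7)

(1×1×70), (1×2×35), (1×5×14), (1×7×10), (2×5×7)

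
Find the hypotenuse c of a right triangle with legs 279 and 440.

c² = a² + b² = 279² + 440² = 77841 + 193600 = 271441
c = sqrt(271441) = 521

521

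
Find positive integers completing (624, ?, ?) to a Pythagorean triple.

We need the other leg and hypotenuse such that 624² + x² = c².
Take x = 407, c = 745: 624² + 407² = 389376 + 165649 = 555025 = 745² ✓
Triple: (407, 624, 745)

(407, 624, 745)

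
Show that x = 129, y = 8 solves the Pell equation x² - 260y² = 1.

Compute x² = 129² = 16641
Compute 260y² = 260·8² = 260·64 = 16640
x² - 260y² = 16641 - 16640 = 1
Since this equals 1, (129, 8) is a solution.

Yes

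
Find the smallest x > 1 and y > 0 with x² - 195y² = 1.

We seek the smallest positive integers (x, y) with x² - 195y² = 1, i.e., x² = 195y² + 1.
Try successive y values:
y = 1: x² = 195·1² + 1 = 196, x = 14 ✓

Verify: 14² - 195·1² = 196 - 195 = 1 ✓

x = 14, y = 1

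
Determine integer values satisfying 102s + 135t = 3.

Step 1: Check solvability.
gcd(102, 135) = 3
Since 3 divides 3, solutions exist.

Step 2: Apply extended Euclidean algorithm to find gcd.
We find integers such that 102*x0 + 135*y0 = 3

Step 3: Scale the particular solution.
Multiply by 3/3 = 1:
s = 4, t = -3

Step 4: Verify.
102*(4) + 135*(-3) = 3 = 3 ✓

s = 4, t = -3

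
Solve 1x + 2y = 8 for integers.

Step 1: Check solvability.
gcd(1, 2) = 1
Since 1 divides 8, solutions exist.

Step 2: Apply extended Euclidean algorithm to find gcd.
We find integers such that 1*x0 + 2*y0 = 1

Step 3: Scale the particular solution.
Multiply by 8/1 = 8:
x = 8, y = 0

Step 4: Verify.
1*(8) + 2*(0) = 8 = 8 ✓

x = 8, y = 0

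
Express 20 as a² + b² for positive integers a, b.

We need to find integers a, b > 0 such that a² + b² = 20.
Trying a = 2: b² = 20 - 2² = 20 - 4 = 16
b = 4
Check: 2² + 4² = 4 + 16 = 20 ✓

20 = 2² + 4²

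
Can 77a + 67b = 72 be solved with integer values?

Step 1: Compute gcd(77, 67).
gcd(77, 67) = 1

Step 2: Check divisibility.
Does 1 divide 72? 72 = 1 x 72, so yes.

By the theorem on linear Diophantine equations, 77a + 67b = 72 has integer solutions if and only if gcd(77, 67) divides 72. Since 1 | 72, solutions exist.

Yes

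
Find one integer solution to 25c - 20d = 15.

Step 1: Check solvability.
gcd(25, 20) = 5
Since 5 divides 15, solutions exist.

Step 2: Apply extended Euclidean algorithm to find gcd.
We find integers such that 25*x0 + 20*y0 = 5

Step 3: Scale the particular solution.
Multiply by 15/5 = 3:
c = 3, d = 3

Step 4: Verify.
25*(3) - 20*(3) = 15 = 15 ✓

c = 3, d = 3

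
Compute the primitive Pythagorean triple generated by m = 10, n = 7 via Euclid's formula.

a = m² - n² = 100 - 49 = 51
b = 2mn = 2·10·7 = 140
c = m² + n² = 100 + 49 = 149
Verify: 51² + 140² = 2601 + 19600 = 22201 = 149² ✓

(51, 140, 149)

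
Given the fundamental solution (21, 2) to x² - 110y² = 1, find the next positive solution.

Solutions to x² - Dy² = 1 are generated by powers of (x₀ + y₀√D).
The next solution satisfies x₁ + y₁√110 = (x₀ + y₀√110)², giving:
x₁ = x₀² + 110y₀² = 21² + 110·2² = 441 + 440 = 881
y₁ = 2x₀y₀ = 2·21·2 = 84

Verify: 881² - 110·84² = 776161 - 776160 = 1 ✓

x = 881, y = 84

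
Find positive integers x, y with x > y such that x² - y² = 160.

Factor: x² - y² = (x+y)(x-y) = 160.
We need two factors of 160 with the same parity.
Use x+y = 80 and x-y = 2 (product 80·2 = 160).
Adding: 2x = 82, so x = 41.
Subtracting: 2y = 78, so y = 39.
Check: 41² - 39² = 1681 - 1521 = 160 ✓

x = 41, y = 39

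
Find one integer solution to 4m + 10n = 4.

Step 1: Check solvability.
gcd(4, 10) = 2
Since 2 divides 4, solutions exist.

Step 2: Apply extended Euclidean algorithm to find gcd.
We find integers such that 4*x0 + 10*y0 = 2

Step 3: Scale the particular solution.
Multiply by 4/2 = 2:
m = -4, n = 2

Step 4: Verify.
4*(-4) + 10*(2) = 4 = 4 ✓

m = -4, n = 2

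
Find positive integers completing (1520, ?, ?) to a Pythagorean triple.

We need the other leg and hypotenuse such that 1520² + x² = c².
Take x = 2688, c = 3088: 1520² + 2688² = 2310400 + 7225344 = 9535744 = 3088² ✓
Triple: (1520, 2688, 3088)

(1520, 2688, 3088)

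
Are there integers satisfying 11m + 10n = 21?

Step 1: Compute gcd(11, 10).
gcd(11, 10) = 1

Step 2: Check divisibility.
Does 1 divide 21? 21 = 1 x 21, so yes.

By the theorem on linear Diophantine equations, 11m + 10n = 21 has integer solutions if and only if gcd(11, 10) divides 21. Since 1 | 21, solutions exist.

Yes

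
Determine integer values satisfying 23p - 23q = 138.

Step 1: Check solvability.
gcd(23, 23) = 23
Since 23 divides 138, solutions exist.

Step 2: Apply extended Euclidean algorithm to find gcd.
We find integers such that 23*x0 + 23*y0 = 23

Step 3: Scale the particular solution.
Multiply by 138/23 = 6:
p = 0, q = -6

Step 4: Verify.
23*(0) - 23*(-6) = 138 = 138 ✓

p = 0, q = -6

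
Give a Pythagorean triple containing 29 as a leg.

We need the other leg and hypotenuse such that 29² + x² = c².
Take x = 420, c = 421: 29² + 420² = 841 + 176400 = 177241 = 421² ✓
Triple: (29, 420, 421)

(29, 420, 421)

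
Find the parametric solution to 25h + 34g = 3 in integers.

Step 1: Compute gcd(25, 34) = 1.
Since 1 divides 3, solutions exist.

Step 2: Find a particular solution using extended Euclidean algorithm.
We get h₀ = 45, g₀ = -33.
Check: 25*45 + 34*-33 = 3 = 3 ✓

Step 3: Write the general solution.
h = 45 + (34/1)t = 45 + 34t
g = -33 - (25/1)t = -33 - 25t
for any integer t.

h = 45 + 34t, g = -33 - 25t for integer t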